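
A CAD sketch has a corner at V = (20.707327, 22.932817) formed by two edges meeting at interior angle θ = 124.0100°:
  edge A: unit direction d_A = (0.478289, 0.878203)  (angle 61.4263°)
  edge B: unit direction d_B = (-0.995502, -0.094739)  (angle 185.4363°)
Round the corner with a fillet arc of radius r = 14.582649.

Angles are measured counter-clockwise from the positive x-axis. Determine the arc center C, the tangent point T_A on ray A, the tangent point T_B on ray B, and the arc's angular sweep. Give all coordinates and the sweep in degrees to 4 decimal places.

bisector direction at 123.4313° = (-0.550937,0.834547)
center distance |VC| = r/sin(θ/2) = 14.582649/sin(62.0050°) = 16.515105
C = V + |VC|·bis = (11.6085,36.7154)
T_A = V + ((C−V)·d_A)·d_A = V + 7.7521·d_A = (24.4151,29.7407)
T_B = V + ((C−V)·d_B)·d_B = V + 7.7521·d_B = (12.9901,22.1984)
sweep = 180° − θ = 55.9900°

center=(11.6085,36.7154) T_A=(24.4151,29.7407) T_B=(12.9901,22.1984) sweep=55.9900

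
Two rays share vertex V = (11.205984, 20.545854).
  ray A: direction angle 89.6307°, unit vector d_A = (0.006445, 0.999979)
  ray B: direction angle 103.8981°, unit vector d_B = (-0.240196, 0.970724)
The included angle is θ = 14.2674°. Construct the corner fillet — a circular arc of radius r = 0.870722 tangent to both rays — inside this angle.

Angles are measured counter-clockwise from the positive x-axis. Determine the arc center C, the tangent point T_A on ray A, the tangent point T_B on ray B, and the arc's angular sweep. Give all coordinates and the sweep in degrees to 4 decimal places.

bisector direction at 96.7644° = (-0.117787,0.993039)
center distance |VC| = r/sin(θ/2) = 0.870722/sin(7.1337°) = 7.011484
C = V + |VC|·bis = (10.3801,27.5085)
T_A = V + ((C−V)·d_A)·d_A = V + 6.9572·d_A = (11.2508,27.5029)
T_B = V + ((C−V)·d_B)·d_B = V + 6.9572·d_B = (9.5349,27.2994)
sweep = 180° − θ = 165.7326°

center=(10.3801,27.5085) T_A=(11.2508,27.5029) T_B=(9.5349,27.2994) sweep=165.7326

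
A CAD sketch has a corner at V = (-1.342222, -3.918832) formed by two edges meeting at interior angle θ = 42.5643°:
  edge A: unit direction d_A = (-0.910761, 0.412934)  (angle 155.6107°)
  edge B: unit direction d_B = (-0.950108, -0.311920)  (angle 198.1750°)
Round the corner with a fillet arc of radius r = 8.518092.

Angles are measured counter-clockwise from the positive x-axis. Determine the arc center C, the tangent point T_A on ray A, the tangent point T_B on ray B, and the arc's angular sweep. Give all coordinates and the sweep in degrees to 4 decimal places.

center=(-24.7761,-2.6468) T_A=(-21.2587,5.1112) T_B=(-22.1191,-10.7399) sweep=137.4357

bisector direction at 176.8929° = (-0.998530,0.054203)
center distance |VC| = r/sin(θ/2) = 8.518092/sin(21.2822°) = 23.468343
C = V + |VC|·bis = (-24.7761,-2.6468)
T_A = V + ((C−V)·d_A)·d_A = V + 21.8679·d_A = (-21.2587,5.1112)
T_B = V + ((C−V)·d_B)·d_B = V + 21.8679·d_B = (-22.1191,-10.7399)
sweep = 180° − θ = 137.4357°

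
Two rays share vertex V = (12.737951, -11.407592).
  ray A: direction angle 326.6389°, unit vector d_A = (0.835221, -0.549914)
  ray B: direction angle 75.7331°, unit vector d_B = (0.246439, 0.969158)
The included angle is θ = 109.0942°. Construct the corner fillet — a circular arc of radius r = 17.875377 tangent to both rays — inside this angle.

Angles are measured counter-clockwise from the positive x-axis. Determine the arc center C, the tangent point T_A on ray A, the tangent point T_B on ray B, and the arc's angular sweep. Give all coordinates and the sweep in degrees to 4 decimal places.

bisector direction at 21.1860° = (0.932412,0.361397)
center distance |VC| = r/sin(θ/2) = 17.875377/sin(54.5471°) = 21.943947
C = V + |VC|·bis = (33.1988,-3.4771)
T_A = V + ((C−V)·d_A)·d_A = V + 12.7282·d_A = (23.3688,-18.4070)
T_B = V + ((C−V)·d_B)·d_B = V + 12.7282·d_B = (15.8747,0.9281)
sweep = 180° − θ = 70.9058°

center=(33.1988,-3.4771) T_A=(23.3688,-18.4070) T_B=(15.8747,0.9281) sweep=70.9058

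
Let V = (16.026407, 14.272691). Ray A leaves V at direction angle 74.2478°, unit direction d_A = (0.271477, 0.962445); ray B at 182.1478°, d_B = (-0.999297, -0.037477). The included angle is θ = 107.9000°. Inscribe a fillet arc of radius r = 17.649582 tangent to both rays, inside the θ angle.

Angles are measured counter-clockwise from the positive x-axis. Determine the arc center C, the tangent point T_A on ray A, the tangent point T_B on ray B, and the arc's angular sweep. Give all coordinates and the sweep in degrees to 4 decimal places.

bisector direction at 128.1978° = (-0.618378,0.785881)
center distance |VC| = r/sin(θ/2) = 17.649582/sin(53.9500°) = 21.829932
C = V + |VC|·bis = (2.5273,31.4284)
T_A = V + ((C−V)·d_A)·d_A = V + 12.8467·d_A = (19.5140,26.6369)
T_B = V + ((C−V)·d_B)·d_B = V + 12.8467·d_B = (3.1887,13.7912)
sweep = 180° − θ = 72.1000°

center=(2.5273,31.4284) T_A=(19.5140,26.6369) T_B=(3.1887,13.7912) sweep=72.1000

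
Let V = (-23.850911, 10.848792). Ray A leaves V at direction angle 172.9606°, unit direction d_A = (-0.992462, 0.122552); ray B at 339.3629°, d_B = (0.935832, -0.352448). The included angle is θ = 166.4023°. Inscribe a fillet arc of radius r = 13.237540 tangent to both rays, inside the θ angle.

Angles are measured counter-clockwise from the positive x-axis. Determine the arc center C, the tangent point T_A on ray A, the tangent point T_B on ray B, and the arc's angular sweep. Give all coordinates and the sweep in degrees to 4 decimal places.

bisector direction at 256.1617° = (-0.239182,-0.970975)
center distance |VC| = r/sin(θ/2) = 13.237540/sin(83.2011°) = 13.331287
C = V + |VC|·bis = (-27.0395,-2.0956)
T_A = V + ((C−V)·d_A)·d_A = V + 1.5782·d_A = (-25.4172,11.0422)
T_B = V + ((C−V)·d_B)·d_B = V + 1.5782·d_B = (-22.3740,10.2926)
sweep = 180° − θ = 13.5977°

center=(-27.0395,-2.0956) T_A=(-25.4172,11.0422) T_B=(-22.3740,10.2926) sweep=13.5977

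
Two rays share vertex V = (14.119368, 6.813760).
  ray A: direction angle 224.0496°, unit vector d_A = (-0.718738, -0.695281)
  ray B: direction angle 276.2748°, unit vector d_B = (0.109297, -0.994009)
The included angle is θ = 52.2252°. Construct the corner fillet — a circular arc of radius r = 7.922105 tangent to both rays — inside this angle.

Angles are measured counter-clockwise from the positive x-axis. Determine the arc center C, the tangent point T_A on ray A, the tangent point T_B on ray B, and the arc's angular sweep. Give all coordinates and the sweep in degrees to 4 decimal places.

center=(8.0112,-10.1173) T_A=(2.5031,-4.4234) T_B=(15.8858,-9.2514) sweep=127.7748

bisector direction at 250.1622° = (-0.339359,-0.940657)
center distance |VC| = r/sin(θ/2) = 7.922105/sin(26.1126°) = 17.999194
C = V + |VC|·bis = (8.0112,-10.1173)
T_A = V + ((C−V)·d_A)·d_A = V + 16.1620·d_A = (2.5031,-4.4234)
T_B = V + ((C−V)·d_B)·d_B = V + 16.1620·d_B = (15.8858,-9.2514)
sweep = 180° − θ = 127.7748°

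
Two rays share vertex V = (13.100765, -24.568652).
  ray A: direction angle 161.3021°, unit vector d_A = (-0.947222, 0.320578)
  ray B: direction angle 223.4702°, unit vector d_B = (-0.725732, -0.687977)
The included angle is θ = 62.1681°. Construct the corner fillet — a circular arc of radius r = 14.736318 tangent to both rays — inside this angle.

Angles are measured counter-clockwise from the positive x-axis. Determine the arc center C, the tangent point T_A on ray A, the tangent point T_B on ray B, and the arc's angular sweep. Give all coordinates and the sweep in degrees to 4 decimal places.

center=(-14.7773,-30.6910) T_A=(-10.0532,-16.7324) T_B=(-4.6391,-41.3856) sweep=117.8319

bisector direction at 192.3862° = (-0.976724,-0.214499)
center distance |VC| = r/sin(θ/2) = 14.736318/sin(31.0841°) = 28.542441
C = V + |VC|·bis = (-14.7773,-30.6910)
T_A = V + ((C−V)·d_A)·d_A = V + 24.4441·d_A = (-10.0532,-16.7324)
T_B = V + ((C−V)·d_B)·d_B = V + 24.4441·d_B = (-4.6391,-41.3856)
sweep = 180° − θ = 117.8319°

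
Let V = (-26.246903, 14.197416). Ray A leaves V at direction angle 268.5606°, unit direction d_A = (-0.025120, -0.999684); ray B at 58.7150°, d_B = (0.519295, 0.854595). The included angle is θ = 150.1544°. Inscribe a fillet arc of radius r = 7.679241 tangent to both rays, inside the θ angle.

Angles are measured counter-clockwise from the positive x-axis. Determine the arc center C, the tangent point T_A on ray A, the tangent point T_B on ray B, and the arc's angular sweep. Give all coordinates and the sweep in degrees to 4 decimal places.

center=(-18.6215,11.9586) T_A=(-26.2983,12.1515) T_B=(-25.1841,15.9464) sweep=29.8456

bisector direction at 343.6378° = (0.959500,-0.281709)
center distance |VC| = r/sin(θ/2) = 7.679241/sin(75.0772°) = 7.947273
C = V + |VC|·bis = (-18.6215,11.9586)
T_A = V + ((C−V)·d_A)·d_A = V + 2.0466·d_A = (-26.2983,12.1515)
T_B = V + ((C−V)·d_B)·d_B = V + 2.0466·d_B = (-25.1841,15.9464)
sweep = 180° − θ = 29.8456°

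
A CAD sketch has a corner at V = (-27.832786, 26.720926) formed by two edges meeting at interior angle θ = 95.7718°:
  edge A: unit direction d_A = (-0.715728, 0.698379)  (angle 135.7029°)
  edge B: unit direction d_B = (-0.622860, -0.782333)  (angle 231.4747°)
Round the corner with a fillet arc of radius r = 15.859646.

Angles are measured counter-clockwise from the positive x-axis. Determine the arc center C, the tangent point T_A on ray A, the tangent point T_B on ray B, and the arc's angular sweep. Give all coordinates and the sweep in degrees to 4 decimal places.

center=(-49.1705,25.3827) T_A=(-38.0945,36.7339) T_B=(-36.7630,15.5043) sweep=84.2282

bisector direction at 183.5888° = (-0.998039,-0.062595)
center distance |VC| = r/sin(θ/2) = 15.859646/sin(47.8859°) = 21.379637
C = V + |VC|·bis = (-49.1705,25.3827)
T_A = V + ((C−V)·d_A)·d_A = V + 14.3374·d_A = (-38.0945,36.7339)
T_B = V + ((C−V)·d_B)·d_B = V + 14.3374·d_B = (-36.7630,15.5043)
sweep = 180° − θ = 84.2282°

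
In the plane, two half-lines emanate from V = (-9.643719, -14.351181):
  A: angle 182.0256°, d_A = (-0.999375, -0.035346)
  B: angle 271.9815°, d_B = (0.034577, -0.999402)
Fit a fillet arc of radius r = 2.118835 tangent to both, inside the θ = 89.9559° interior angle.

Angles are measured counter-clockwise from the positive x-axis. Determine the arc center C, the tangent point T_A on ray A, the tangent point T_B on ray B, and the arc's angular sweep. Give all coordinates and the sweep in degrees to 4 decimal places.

center=(-11.6880,-16.5436) T_A=(-11.7629,-14.4261) T_B=(-9.5704,-16.4704) sweep=90.0441

bisector direction at 227.0036° = (-0.681953,-0.731396)
center distance |VC| = r/sin(θ/2) = 2.118835/sin(44.9779°) = 2.997639
C = V + |VC|·bis = (-11.6880,-16.5436)
T_A = V + ((C−V)·d_A)·d_A = V + 2.1205·d_A = (-11.7629,-14.4261)
T_B = V + ((C−V)·d_B)·d_B = V + 2.1205·d_B = (-9.5704,-16.4704)
sweep = 180° − θ = 90.0441°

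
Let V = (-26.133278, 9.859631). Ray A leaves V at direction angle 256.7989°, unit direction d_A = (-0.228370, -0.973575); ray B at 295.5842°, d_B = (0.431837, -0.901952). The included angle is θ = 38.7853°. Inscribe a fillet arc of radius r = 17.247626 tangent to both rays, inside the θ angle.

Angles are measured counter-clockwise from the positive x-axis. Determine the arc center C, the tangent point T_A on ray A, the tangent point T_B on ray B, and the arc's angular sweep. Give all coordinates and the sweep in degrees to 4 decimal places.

bisector direction at 276.1916° = (0.107853,-0.994167)
center distance |VC| = r/sin(θ/2) = 17.247626/sin(19.3926°) = 51.944402
C = V + |VC|·bis = (-20.5309,-41.7818)
T_A = V + ((C−V)·d_A)·d_A = V + 48.9973·d_A = (-37.3228,-37.8429)
T_B = V + ((C−V)·d_B)·d_B = V + 48.9973·d_B = (-4.9744,-34.3336)
sweep = 180° − θ = 141.2147°

center=(-20.5309,-41.7818) T_A=(-37.3228,-37.8429) T_B=(-4.9744,-34.3336) sweep=141.2147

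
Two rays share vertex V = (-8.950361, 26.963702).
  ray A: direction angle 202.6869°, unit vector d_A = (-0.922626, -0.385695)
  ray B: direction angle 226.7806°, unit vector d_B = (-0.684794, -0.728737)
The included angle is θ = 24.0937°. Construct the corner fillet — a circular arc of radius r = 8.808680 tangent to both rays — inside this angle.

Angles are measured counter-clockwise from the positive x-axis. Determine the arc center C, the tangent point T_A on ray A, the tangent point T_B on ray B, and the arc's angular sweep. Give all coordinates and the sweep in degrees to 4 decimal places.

center=(-43.6348,2.9168) T_A=(-47.0323,11.0439) T_B=(-37.2156,-3.1153) sweep=155.9063

bisector direction at 214.7338° = (-0.821809,-0.569764)
center distance |VC| = r/sin(θ/2) = 8.808680/sin(12.0468°) = 42.205066
C = V + |VC|·bis = (-43.6348,2.9168)
T_A = V + ((C−V)·d_A)·d_A = V + 41.2756·d_A = (-47.0323,11.0439)
T_B = V + ((C−V)·d_B)·d_B = V + 41.2756·d_B = (-37.2156,-3.1153)
sweep = 180° − θ = 155.9063°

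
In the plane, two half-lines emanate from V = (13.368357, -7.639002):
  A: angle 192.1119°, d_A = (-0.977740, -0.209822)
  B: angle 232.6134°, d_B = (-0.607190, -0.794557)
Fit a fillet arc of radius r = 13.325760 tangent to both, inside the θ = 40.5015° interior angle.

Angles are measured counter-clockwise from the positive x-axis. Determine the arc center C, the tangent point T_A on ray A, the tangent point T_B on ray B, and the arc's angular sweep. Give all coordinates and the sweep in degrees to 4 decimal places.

bisector direction at 212.3627° = (-0.844677,-0.535276)
center distance |VC| = r/sin(θ/2) = 13.325760/sin(20.2508°) = 38.499366
C = V + |VC|·bis = (-19.1512,-28.2468)
T_A = V + ((C−V)·d_A)·d_A = V + 36.1196·d_A = (-21.9472,-15.2177)
T_B = V + ((C−V)·d_B)·d_B = V + 36.1196·d_B = (-8.5631,-36.3381)
sweep = 180° − θ = 139.4985°

center=(-19.1512,-28.2468) T_A=(-21.9472,-15.2177) T_B=(-8.5631,-36.3381) sweep=139.4985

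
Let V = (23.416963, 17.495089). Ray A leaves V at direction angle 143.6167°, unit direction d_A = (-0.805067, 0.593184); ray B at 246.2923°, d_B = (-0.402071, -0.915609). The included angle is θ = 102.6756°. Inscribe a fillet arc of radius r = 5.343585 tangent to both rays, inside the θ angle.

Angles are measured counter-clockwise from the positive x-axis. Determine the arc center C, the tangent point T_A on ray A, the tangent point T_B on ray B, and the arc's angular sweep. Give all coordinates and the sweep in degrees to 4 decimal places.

center=(16.8054,15.7291) T_A=(19.9751,20.0311) T_B=(21.6980,13.5806) sweep=77.3244

bisector direction at 194.9545° = (-0.966131,-0.258052)
center distance |VC| = r/sin(θ/2) = 5.343585/sin(51.3378°) = 6.843356
C = V + |VC|·bis = (16.8054,15.7291)
T_A = V + ((C−V)·d_A)·d_A = V + 4.2752·d_A = (19.9751,20.0311)
T_B = V + ((C−V)·d_B)·d_B = V + 4.2752·d_B = (21.6980,13.5806)
sweep = 180° − θ = 77.3244°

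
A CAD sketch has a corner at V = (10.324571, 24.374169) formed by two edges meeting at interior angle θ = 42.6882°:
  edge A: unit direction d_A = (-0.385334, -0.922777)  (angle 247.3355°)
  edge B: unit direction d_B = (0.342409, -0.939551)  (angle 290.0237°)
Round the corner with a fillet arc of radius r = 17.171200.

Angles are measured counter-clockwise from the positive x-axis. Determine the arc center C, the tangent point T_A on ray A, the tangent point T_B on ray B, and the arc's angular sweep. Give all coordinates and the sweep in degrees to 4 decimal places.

center=(9.2374,-22.7910) T_A=(-6.6077,-16.1744) T_B=(25.3707,-16.9115) sweep=137.3118

bisector direction at 268.6796° = (-0.023043,-0.999734)
center distance |VC| = r/sin(θ/2) = 17.171200/sin(21.3441°) = 47.177743
C = V + |VC|·bis = (9.2374,-22.7910)
T_A = V + ((C−V)·d_A)·d_A = V + 43.9419·d_A = (-6.6077,-16.1744)
T_B = V + ((C−V)·d_B)·d_B = V + 43.9419·d_B = (25.3707,-16.9115)
sweep = 180° − θ = 137.3118°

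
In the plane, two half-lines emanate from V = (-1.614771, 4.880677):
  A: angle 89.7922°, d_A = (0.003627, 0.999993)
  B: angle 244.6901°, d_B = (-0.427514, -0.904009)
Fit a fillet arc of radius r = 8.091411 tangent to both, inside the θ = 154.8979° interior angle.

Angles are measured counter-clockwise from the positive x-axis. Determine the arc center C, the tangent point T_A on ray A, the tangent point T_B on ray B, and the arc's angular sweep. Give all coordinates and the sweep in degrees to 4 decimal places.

center=(-9.6996,6.7114) T_A=(-1.6082,6.6821) T_B=(-2.3849,3.2522) sweep=25.1021

bisector direction at 167.2412° = (-0.975308,0.220848)
center distance |VC| = r/sin(θ/2) = 8.091411/sin(77.4489°) = 8.289507
C = V + |VC|·bis = (-9.6996,6.7114)
T_A = V + ((C−V)·d_A)·d_A = V + 1.8014·d_A = (-1.6082,6.6821)
T_B = V + ((C−V)·d_B)·d_B = V + 1.8014·d_B = (-2.3849,3.2522)
sweep = 180° − θ = 25.1021°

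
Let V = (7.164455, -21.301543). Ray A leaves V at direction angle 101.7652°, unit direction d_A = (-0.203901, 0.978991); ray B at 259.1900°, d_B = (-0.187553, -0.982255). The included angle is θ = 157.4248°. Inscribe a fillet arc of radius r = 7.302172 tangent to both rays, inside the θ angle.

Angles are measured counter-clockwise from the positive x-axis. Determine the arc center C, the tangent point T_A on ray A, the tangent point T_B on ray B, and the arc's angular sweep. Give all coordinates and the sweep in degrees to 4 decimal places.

center=(-0.2815,-21.3636) T_A=(6.8673,-19.8747) T_B=(6.8911,-22.7332) sweep=22.5752

bisector direction at 180.4776° = (-0.999965,-0.008336)
center distance |VC| = r/sin(θ/2) = 7.302172/sin(78.7124°) = 7.446204
C = V + |VC|·bis = (-0.2815,-21.3636)
T_A = V + ((C−V)·d_A)·d_A = V + 1.4575·d_A = (6.8673,-19.8747)
T_B = V + ((C−V)·d_B)·d_B = V + 1.4575·d_B = (6.8911,-22.7332)
sweep = 180° − θ = 22.5752°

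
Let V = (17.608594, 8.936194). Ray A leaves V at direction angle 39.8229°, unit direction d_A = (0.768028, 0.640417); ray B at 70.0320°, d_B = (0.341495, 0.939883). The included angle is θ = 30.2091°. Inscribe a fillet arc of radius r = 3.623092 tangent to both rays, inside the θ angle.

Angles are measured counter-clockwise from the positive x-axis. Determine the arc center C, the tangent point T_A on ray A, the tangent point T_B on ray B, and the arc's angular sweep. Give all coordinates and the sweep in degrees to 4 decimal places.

bisector direction at 54.9275° = (0.574613,0.818425)
center distance |VC| = r/sin(θ/2) = 3.623092/sin(15.1045°) = 13.903890
C = V + |VC|·bis = (25.5980,20.3155)
T_A = V + ((C−V)·d_A)·d_A = V + 13.4235·d_A = (27.9182,17.5329)
T_B = V + ((C−V)·d_B)·d_B = V + 13.4235·d_B = (22.1927,21.5528)
sweep = 180° − θ = 149.7909°

center=(25.5980,20.3155) T_A=(27.9182,17.5329) T_B=(22.1927,21.5528) sweep=149.7909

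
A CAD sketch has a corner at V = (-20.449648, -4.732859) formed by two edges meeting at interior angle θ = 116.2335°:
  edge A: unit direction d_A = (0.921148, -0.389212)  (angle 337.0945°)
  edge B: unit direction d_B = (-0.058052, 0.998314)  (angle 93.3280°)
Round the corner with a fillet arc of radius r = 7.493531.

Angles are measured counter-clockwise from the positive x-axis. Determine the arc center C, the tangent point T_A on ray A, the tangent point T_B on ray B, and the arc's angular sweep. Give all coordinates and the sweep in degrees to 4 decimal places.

center=(-13.2394,0.3556) T_A=(-16.1559,-6.5471) T_B=(-20.7202,-0.0794) sweep=63.7665

bisector direction at 35.2113° = (0.817032,0.576593)
center distance |VC| = r/sin(θ/2) = 7.493531/sin(58.1168°) = 8.824992
C = V + |VC|·bis = (-13.2394,0.3556)
T_A = V + ((C−V)·d_A)·d_A = V + 4.6613·d_A = (-16.1559,-6.5471)
T_B = V + ((C−V)·d_B)·d_B = V + 4.6613·d_B = (-20.7202,-0.0794)
sweep = 180° − θ = 63.7665°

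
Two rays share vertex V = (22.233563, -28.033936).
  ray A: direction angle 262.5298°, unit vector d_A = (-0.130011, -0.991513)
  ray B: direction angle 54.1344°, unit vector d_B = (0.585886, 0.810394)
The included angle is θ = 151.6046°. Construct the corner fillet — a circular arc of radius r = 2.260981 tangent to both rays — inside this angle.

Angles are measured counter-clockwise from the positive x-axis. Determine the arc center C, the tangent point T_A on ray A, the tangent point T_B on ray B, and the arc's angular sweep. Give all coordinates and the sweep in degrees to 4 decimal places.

center=(24.4010,-28.8951) T_A=(22.1592,-28.6011) T_B=(22.5687,-27.5704) sweep=28.3954

bisector direction at 338.3321° = (0.929340,-0.369226)
center distance |VC| = r/sin(θ/2) = 2.260981/sin(75.8023°) = 2.332218
C = V + |VC|·bis = (24.4010,-28.8951)
T_A = V + ((C−V)·d_A)·d_A = V + 0.5720·d_A = (22.1592,-28.6011)
T_B = V + ((C−V)·d_B)·d_B = V + 0.5720·d_B = (22.5687,-27.5704)
sweep = 180° − θ = 28.3954°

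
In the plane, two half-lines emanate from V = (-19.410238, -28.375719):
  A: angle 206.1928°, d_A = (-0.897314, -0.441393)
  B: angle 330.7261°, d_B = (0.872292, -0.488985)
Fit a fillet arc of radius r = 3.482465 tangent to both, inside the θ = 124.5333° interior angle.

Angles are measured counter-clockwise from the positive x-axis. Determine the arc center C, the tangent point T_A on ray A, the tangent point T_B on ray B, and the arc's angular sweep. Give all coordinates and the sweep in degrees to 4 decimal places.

bisector direction at 268.4595° = (-0.026884,-0.999639)
center distance |VC| = r/sin(θ/2) = 3.482465/sin(62.2666°) = 3.934442
C = V + |VC|·bis = (-19.5160,-32.3087)
T_A = V + ((C−V)·d_A)·d_A = V + 1.8309·d_A = (-21.0531,-29.1839)
T_B = V + ((C−V)·d_B)·d_B = V + 1.8309·d_B = (-17.8131,-29.2710)
sweep = 180° − θ = 55.4667°

center=(-19.5160,-32.3087) T_A=(-21.0531,-29.1839) T_B=(-17.8131,-29.2710) sweep=55.4667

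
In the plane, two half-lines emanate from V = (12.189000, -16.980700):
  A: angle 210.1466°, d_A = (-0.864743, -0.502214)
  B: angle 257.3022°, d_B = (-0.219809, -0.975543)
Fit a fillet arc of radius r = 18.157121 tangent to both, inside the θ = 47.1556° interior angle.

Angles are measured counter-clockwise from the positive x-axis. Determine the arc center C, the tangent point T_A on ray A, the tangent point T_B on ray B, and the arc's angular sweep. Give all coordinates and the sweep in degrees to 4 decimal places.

bisector direction at 233.7244° = (-0.591670,-0.806180)
center distance |VC| = r/sin(θ/2) = 18.157121/sin(23.5778°) = 45.393490
C = V + |VC|·bis = (-14.6690,-53.5760)
T_A = V + ((C−V)·d_A)·d_A = V + 41.6039·d_A = (-23.7877,-37.8748)
T_B = V + ((C−V)·d_B)·d_B = V + 41.6039·d_B = (3.0441,-57.5671)
sweep = 180° − θ = 132.8444°

center=(-14.6690,-53.5760) T_A=(-23.7877,-37.8748) T_B=(3.0441,-57.5671) sweep=132.8444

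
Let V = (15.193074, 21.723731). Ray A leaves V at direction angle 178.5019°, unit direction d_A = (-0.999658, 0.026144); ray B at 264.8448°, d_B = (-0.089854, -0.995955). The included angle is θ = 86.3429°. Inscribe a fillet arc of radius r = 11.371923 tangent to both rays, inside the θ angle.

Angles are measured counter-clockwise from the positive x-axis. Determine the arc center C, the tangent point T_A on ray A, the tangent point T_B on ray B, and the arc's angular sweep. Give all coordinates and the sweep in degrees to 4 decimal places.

center=(2.7779,10.6726) T_A=(3.0753,22.0406) T_B=(14.1039,9.6508) sweep=93.6571

bisector direction at 221.6733° = (-0.746948,-0.664883)
center distance |VC| = r/sin(θ/2) = 11.371923/sin(43.1715°) = 16.621153
C = V + |VC|·bis = (2.7779,10.6726)
T_A = V + ((C−V)·d_A)·d_A = V + 12.1220·d_A = (3.0753,22.0406)
T_B = V + ((C−V)·d_B)·d_B = V + 12.1220·d_B = (14.1039,9.6508)
sweep = 180° − θ = 93.6571°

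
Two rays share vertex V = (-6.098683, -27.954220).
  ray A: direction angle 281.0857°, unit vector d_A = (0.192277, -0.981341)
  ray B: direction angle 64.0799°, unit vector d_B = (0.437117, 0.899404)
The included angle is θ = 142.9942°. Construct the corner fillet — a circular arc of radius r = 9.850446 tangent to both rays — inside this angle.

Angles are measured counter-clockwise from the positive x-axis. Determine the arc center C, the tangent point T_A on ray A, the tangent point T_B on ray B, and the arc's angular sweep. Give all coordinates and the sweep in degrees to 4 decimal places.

bisector direction at 352.5828° = (0.991632,-0.129093)
center distance |VC| = r/sin(θ/2) = 9.850446/sin(71.4971°) = 10.387395
C = V + |VC|·bis = (4.2018,-29.2952)
T_A = V + ((C−V)·d_A)·d_A = V + 3.2965·d_A = (-5.4648,-31.1892)
T_B = V + ((C−V)·d_B)·d_B = V + 3.2965·d_B = (-4.6577,-24.9894)
sweep = 180° − θ = 37.0058°

center=(4.2018,-29.2952) T_A=(-5.4648,-31.1892) T_B=(-4.6577,-24.9894) sweep=37.0058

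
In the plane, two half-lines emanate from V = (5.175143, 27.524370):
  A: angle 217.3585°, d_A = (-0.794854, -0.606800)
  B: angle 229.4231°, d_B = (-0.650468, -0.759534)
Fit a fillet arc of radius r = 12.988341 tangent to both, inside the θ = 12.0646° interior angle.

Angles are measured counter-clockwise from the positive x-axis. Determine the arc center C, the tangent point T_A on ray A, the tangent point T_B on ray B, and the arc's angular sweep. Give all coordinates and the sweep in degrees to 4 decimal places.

bisector direction at 223.3908° = (-0.726685,-0.686971)
center distance |VC| = r/sin(θ/2) = 12.988341/sin(6.0323°) = 123.593608
C = V + |VC|·bis = (-84.6385,-57.3808)
T_A = V + ((C−V)·d_A)·d_A = V + 122.9092·d_A = (-92.5198,-47.0570)
T_B = V + ((C−V)·d_B)·d_B = V + 122.9092·d_B = (-74.7734,-65.8293)
sweep = 180° − θ = 167.9354°

center=(-84.6385,-57.3808) T_A=(-92.5198,-47.0570) T_B=(-74.7734,-65.8293) sweep=167.9354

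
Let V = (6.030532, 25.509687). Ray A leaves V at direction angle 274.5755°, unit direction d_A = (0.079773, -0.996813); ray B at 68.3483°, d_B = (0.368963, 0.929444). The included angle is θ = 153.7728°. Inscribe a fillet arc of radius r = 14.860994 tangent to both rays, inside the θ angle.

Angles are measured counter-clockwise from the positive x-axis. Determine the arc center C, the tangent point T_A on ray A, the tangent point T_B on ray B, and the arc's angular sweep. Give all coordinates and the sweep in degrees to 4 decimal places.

bisector direction at 351.4619° = (0.988917,-0.148467)
center distance |VC| = r/sin(θ/2) = 14.860994/sin(76.8864°) = 15.258914
C = V + |VC|·bis = (21.1203,23.2442)
T_A = V + ((C−V)·d_A)·d_A = V + 3.4620·d_A = (6.3067,22.0587)
T_B = V + ((C−V)·d_B)·d_B = V + 3.4620·d_B = (7.3079,28.7274)
sweep = 180° − θ = 26.2272°

center=(21.1203,23.2442) T_A=(6.3067,22.0587) T_B=(7.3079,28.7274) sweep=26.2272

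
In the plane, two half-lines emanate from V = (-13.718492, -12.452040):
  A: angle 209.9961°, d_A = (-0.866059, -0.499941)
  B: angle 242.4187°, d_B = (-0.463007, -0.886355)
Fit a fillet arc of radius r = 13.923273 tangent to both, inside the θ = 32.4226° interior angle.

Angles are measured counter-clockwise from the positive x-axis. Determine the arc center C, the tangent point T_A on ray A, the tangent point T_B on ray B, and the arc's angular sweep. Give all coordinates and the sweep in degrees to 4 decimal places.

center=(-48.2324,-48.4521) T_A=(-55.1932,-36.3937) T_B=(-35.8914,-54.8987) sweep=147.5774

bisector direction at 226.2074° = (-0.692050,-0.721850)
center distance |VC| = r/sin(θ/2) = 13.923273/sin(16.2113°) = 49.871941
C = V + |VC|·bis = (-48.2324,-48.4521)
T_A = V + ((C−V)·d_A)·d_A = V + 47.8890·d_A = (-55.1932,-36.3937)
T_B = V + ((C−V)·d_B)·d_B = V + 47.8890·d_B = (-35.8914,-54.8987)
sweep = 180° − θ = 147.5774°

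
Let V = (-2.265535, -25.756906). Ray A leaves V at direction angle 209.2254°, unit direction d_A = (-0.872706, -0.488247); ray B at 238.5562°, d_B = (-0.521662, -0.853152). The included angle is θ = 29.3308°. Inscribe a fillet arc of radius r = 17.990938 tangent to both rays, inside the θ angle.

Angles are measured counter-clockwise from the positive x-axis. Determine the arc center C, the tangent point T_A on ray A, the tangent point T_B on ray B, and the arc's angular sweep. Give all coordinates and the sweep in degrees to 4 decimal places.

center=(-53.4770,-75.0229) T_A=(-62.2610,-59.3221) T_B=(-38.1280,-84.4081) sweep=150.6692

bisector direction at 223.8908° = (-0.720662,-0.693286)
center distance |VC| = r/sin(θ/2) = 17.990938/sin(14.6654°) = 71.061616
C = V + |VC|·bis = (-53.4770,-75.0229)
T_A = V + ((C−V)·d_A)·d_A = V + 68.7465·d_A = (-62.2610,-59.3221)
T_B = V + ((C−V)·d_B)·d_B = V + 68.7465·d_B = (-38.1280,-84.4081)
sweep = 180° − θ = 150.6692°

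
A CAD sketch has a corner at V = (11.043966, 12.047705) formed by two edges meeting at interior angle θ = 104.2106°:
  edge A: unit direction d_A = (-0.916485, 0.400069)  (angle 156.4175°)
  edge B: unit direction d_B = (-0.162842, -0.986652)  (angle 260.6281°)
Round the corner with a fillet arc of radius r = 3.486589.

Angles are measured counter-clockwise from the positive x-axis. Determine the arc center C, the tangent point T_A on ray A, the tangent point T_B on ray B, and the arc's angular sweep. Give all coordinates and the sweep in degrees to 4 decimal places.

center=(7.1620,9.9380) T_A=(8.5569,13.1334) T_B=(10.6021,9.3702) sweep=75.7894

bisector direction at 208.5228° = (-0.878627,-0.477508)
center distance |VC| = r/sin(θ/2) = 3.486589/sin(52.1053°) = 4.418208
C = V + |VC|·bis = (7.1620,9.9380)
T_A = V + ((C−V)·d_A)·d_A = V + 2.7137·d_A = (8.5569,13.1334)
T_B = V + ((C−V)·d_B)·d_B = V + 2.7137·d_B = (10.6021,9.3702)
sweep = 180° − θ = 75.7894°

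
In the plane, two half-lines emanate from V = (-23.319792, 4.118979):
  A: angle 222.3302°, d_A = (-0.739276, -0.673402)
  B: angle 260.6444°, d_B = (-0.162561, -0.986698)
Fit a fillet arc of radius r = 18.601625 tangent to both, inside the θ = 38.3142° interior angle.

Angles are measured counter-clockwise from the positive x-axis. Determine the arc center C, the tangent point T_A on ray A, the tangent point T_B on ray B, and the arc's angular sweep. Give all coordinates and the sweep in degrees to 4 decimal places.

center=(-50.3784,-45.6905) T_A=(-62.9048,-31.9388) T_B=(-32.0242,-48.7144) sweep=141.6858

bisector direction at 241.4873° = (-0.477354,-0.878711)
center distance |VC| = r/sin(θ/2) = 18.601625/sin(19.1571°) = 56.684714
C = V + |VC|·bis = (-50.3784,-45.6905)
T_A = V + ((C−V)·d_A)·d_A = V + 53.5456·d_A = (-62.9048,-31.9388)
T_B = V + ((C−V)·d_B)·d_B = V + 53.5456·d_B = (-32.0242,-48.7144)
sweep = 180° − θ = 141.6858°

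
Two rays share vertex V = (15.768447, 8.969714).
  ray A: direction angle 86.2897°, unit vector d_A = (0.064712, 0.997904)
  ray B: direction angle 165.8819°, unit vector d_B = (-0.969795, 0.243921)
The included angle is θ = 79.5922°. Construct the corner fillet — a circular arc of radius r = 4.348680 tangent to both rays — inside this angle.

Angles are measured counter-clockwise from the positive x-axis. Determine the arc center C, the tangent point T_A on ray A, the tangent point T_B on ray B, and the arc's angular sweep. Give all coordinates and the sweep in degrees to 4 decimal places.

center=(11.7667,14.4604) T_A=(16.1063,14.1789) T_B=(10.7060,10.2430) sweep=100.4078

bisector direction at 126.0858° = (-0.588996,0.808136)
center distance |VC| = r/sin(θ/2) = 4.348680/sin(39.7961°) = 6.794203
C = V + |VC|·bis = (11.7667,14.4604)
T_A = V + ((C−V)·d_A)·d_A = V + 5.2202·d_A = (16.1063,14.1789)
T_B = V + ((C−V)·d_B)·d_B = V + 5.2202·d_B = (10.7060,10.2430)
sweep = 180° − θ = 100.4078°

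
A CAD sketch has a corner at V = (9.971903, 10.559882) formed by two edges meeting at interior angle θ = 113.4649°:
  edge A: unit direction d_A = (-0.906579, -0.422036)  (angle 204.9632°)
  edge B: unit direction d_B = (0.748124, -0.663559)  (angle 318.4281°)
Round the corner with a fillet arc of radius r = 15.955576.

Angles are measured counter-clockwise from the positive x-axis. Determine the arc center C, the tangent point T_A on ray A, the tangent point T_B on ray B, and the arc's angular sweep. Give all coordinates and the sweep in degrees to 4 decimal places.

bisector direction at 261.6957° = (-0.144431,-0.989515)
center distance |VC| = r/sin(θ/2) = 15.955576/sin(56.7325°) = 19.082920
C = V + |VC|·bis = (7.2157,-8.3230)
T_A = V + ((C−V)·d_A)·d_A = V + 10.4679·d_A = (0.4819,6.1420)
T_B = V + ((C−V)·d_B)·d_B = V + 10.4679·d_B = (17.8032,3.6138)
sweep = 180° − θ = 66.5351°

center=(7.2157,-8.3230) T_A=(0.4819,6.1420) T_B=(17.8032,3.6138) sweep=66.5351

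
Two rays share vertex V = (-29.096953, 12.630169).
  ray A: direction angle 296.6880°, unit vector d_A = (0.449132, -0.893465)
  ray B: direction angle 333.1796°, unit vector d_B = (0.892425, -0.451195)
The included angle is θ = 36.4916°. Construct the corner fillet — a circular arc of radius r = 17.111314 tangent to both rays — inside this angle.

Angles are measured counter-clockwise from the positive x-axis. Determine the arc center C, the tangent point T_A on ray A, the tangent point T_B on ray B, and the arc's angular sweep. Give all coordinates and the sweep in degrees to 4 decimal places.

bisector direction at 314.9338° = (0.706289,-0.707923)
center distance |VC| = r/sin(θ/2) = 17.111314/sin(18.2458°) = 54.652289
C = V + |VC|·bis = (9.5034,-26.0595)
T_A = V + ((C−V)·d_A)·d_A = V + 51.9045·d_A = (-5.7850,-33.7447)
T_B = V + ((C−V)·d_B)·d_B = V + 51.9045·d_B = (17.2239,-10.7889)
sweep = 180° − θ = 143.5084°

center=(9.5034,-26.0595) T_A=(-5.7850,-33.7447) T_B=(17.2239,-10.7889) sweep=143.5084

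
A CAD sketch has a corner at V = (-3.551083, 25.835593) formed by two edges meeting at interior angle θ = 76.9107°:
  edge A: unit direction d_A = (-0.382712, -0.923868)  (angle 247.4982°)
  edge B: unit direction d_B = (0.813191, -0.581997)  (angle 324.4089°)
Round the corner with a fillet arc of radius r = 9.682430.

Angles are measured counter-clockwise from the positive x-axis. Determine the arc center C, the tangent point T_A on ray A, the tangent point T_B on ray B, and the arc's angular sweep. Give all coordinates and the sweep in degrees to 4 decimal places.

bisector direction at 285.9535° = (0.274858,-0.961485)
center distance |VC| = r/sin(θ/2) = 9.682430/sin(38.4554°) = 15.568996
C = V + |VC|·bis = (0.7282,10.8662)
T_A = V + ((C−V)·d_A)·d_A = V + 12.1920·d_A = (-8.2171,14.5718)
T_B = V + ((C−V)·d_B)·d_B = V + 12.1920·d_B = (6.3633,18.7399)
sweep = 180° − θ = 103.0893°

center=(0.7282,10.8662) T_A=(-8.2171,14.5718) T_B=(6.3633,18.7399) sweep=103.0893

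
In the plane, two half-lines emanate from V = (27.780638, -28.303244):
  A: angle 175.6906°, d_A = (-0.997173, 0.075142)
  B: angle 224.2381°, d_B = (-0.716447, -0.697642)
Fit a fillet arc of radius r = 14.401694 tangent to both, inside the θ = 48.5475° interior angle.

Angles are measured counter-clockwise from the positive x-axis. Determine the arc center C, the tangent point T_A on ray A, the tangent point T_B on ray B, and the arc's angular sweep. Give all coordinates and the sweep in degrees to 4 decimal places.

center=(-5.1465,-40.2645) T_A=(-4.0643,-25.9036) T_B=(4.9008,-50.5826) sweep=131.4525

bisector direction at 199.9643° = (-0.939905,-0.341435)
center distance |VC| = r/sin(θ/2) = 14.401694/sin(24.2737°) = 35.032371
C = V + |VC|·bis = (-5.1465,-40.2645)
T_A = V + ((C−V)·d_A)·d_A = V + 31.9352·d_A = (-4.0643,-25.9036)
T_B = V + ((C−V)·d_B)·d_B = V + 31.9352·d_B = (4.9008,-50.5826)
sweep = 180° − θ = 131.4525°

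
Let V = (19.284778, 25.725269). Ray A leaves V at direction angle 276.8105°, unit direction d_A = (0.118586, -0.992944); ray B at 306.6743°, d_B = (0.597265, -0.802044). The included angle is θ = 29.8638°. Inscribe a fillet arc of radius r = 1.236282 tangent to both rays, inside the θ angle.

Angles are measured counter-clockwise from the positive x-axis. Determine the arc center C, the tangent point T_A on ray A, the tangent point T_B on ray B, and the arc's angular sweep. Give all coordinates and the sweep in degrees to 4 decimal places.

bisector direction at 291.7424° = (0.370434,-0.928859)
center distance |VC| = r/sin(θ/2) = 1.236282/sin(14.9319°) = 4.797913
C = V + |VC|·bis = (21.0621,21.2687)
T_A = V + ((C−V)·d_A)·d_A = V + 4.6359·d_A = (19.8345,21.1221)
T_B = V + ((C−V)·d_B)·d_B = V + 4.6359·d_B = (22.0536,22.0071)
sweep = 180° − θ = 150.1362°

center=(21.0621,21.2687) T_A=(19.8345,21.1221) T_B=(22.0536,22.0071) sweep=150.1362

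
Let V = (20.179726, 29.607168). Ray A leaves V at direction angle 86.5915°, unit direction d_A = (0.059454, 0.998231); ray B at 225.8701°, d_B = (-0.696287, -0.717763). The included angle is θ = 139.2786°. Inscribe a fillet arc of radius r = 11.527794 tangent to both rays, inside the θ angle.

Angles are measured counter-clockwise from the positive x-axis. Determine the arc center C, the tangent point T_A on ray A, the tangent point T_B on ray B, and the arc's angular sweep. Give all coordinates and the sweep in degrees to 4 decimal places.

bisector direction at 156.2308° = (-0.915176,0.403053)
center distance |VC| = r/sin(θ/2) = 11.527794/sin(69.6393°) = 12.296040
C = V + |VC|·bis = (8.9267,34.5631)
T_A = V + ((C−V)·d_A)·d_A = V + 4.2781·d_A = (20.4341,33.8777)
T_B = V + ((C−V)·d_B)·d_B = V + 4.2781·d_B = (17.2009,26.5365)
sweep = 180° − θ = 40.7214°

center=(8.9267,34.5631) T_A=(20.4341,33.8777) T_B=(17.2009,26.5365) sweep=40.7214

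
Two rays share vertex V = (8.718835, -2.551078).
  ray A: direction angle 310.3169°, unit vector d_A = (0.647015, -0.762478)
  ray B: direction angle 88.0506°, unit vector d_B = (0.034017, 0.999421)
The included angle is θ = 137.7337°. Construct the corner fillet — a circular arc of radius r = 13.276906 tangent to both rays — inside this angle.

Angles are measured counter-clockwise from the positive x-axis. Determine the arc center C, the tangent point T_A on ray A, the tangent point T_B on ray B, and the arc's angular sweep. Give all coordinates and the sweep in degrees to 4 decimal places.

center=(22.1626,2.1263) T_A=(12.0393,-6.4641) T_B=(8.8934,2.5779) sweep=42.2663

bisector direction at 19.1837° = (0.944470,0.328599)
center distance |VC| = r/sin(θ/2) = 13.276906/sin(68.8668°) = 14.234228
C = V + |VC|·bis = (22.1626,2.1263)
T_A = V + ((C−V)·d_A)·d_A = V + 5.1320·d_A = (12.0393,-6.4641)
T_B = V + ((C−V)·d_B)·d_B = V + 5.1320·d_B = (8.8934,2.5779)
sweep = 180° − θ = 42.2663°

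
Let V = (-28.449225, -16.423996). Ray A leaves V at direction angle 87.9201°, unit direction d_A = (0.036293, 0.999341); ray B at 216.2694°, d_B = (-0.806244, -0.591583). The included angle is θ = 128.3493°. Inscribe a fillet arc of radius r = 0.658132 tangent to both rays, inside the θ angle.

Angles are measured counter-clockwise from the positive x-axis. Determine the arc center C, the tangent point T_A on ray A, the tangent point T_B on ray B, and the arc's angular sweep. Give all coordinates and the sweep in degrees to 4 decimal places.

center=(-29.0954,-16.0818) T_A=(-28.4377,-16.1057) T_B=(-28.7060,-16.6124) sweep=51.6507

bisector direction at 152.0948° = (-0.883723,0.468011)
center distance |VC| = r/sin(θ/2) = 0.658132/sin(64.1746°) = 0.731155
C = V + |VC|·bis = (-29.0954,-16.0818)
T_A = V + ((C−V)·d_A)·d_A = V + 0.3185·d_A = (-28.4377,-16.1057)
T_B = V + ((C−V)·d_B)·d_B = V + 0.3185·d_B = (-28.7060,-16.6124)
sweep = 180° − θ = 51.6507°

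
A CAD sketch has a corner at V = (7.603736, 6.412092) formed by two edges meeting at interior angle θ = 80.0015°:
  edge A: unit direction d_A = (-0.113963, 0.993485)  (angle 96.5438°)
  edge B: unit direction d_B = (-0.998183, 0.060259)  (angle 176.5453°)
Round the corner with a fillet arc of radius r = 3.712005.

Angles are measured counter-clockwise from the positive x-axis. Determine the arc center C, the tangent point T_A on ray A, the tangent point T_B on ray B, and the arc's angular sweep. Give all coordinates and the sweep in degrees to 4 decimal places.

bisector direction at 136.5446° = (-0.725909,0.687790)
center distance |VC| = r/sin(θ/2) = 3.712005/sin(40.0007°) = 5.774765
C = V + |VC|·bis = (3.4118,10.3839)
T_A = V + ((C−V)·d_A)·d_A = V + 4.4237·d_A = (7.0996,10.8069)
T_B = V + ((C−V)·d_B)·d_B = V + 4.4237·d_B = (3.1881,6.6787)
sweep = 180° − θ = 99.9985°

center=(3.4118,10.3839) T_A=(7.0996,10.8069) T_B=(3.1881,6.6787) sweep=99.9985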